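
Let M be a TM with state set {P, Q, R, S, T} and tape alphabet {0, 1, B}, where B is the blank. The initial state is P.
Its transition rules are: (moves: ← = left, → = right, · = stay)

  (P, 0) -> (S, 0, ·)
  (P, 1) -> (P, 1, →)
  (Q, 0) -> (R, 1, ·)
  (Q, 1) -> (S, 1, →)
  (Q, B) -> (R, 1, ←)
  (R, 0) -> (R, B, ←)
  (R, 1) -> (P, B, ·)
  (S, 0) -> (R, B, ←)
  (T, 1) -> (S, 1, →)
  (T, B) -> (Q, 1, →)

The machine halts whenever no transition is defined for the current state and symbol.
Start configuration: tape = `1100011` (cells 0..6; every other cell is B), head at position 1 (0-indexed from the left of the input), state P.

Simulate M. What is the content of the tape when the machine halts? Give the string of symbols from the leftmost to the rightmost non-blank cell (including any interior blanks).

state=P head=1 tape=1[1]00011   (P,1)→(P,1,→)
state=P head=2 tape=11[0]0011   (P,0)→(S,0,·)
state=S head=2 tape=11[0]0011   (S,0)→(R,B,←)
state=R head=1 tape=1[1]B0011   (R,1)→(P,B,·)
state=P head=1 tape=1[B]B0011
The non-blank tape span at halt is 1BB0011.

1BB0011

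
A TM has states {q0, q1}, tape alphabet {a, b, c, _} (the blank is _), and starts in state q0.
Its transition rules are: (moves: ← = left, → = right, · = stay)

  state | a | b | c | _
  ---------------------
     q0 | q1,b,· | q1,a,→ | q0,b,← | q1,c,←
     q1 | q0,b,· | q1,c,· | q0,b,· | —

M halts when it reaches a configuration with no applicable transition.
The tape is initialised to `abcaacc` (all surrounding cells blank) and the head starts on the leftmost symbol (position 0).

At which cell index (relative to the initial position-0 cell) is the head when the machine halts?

7

q0 | [a]bcaacc_   read a → write b, move ·, go to q1
q1 | [b]bcaacc_   read b → write c, move ·, go to q1
q1 | [c]bcaacc_   read c → write b, move ·, go to q0
q0 | [b]bcaacc_   read b → write a, move →, go to q1
q1 | a[b]caacc_   read b → write c, move ·, go to q1
q1 | a[c]caacc_   read c → write b, move ·, go to q0
q0 | a[b]caacc_   read b → write a, move →, go to q1
q1 | aa[c]aacc_   read c → write b, move ·, go to q0
q0 | aa[b]aacc_   read b → write a, move →, go to q1
q1 | aaa[a]acc_   read a → write b, move ·, go to q0
q0 | aaa[b]acc_   read b → write a, move →, go to q1
q1 | aaaa[a]cc_   read a → write b, move ·, go to q0
q0 | aaaa[b]cc_   read b → write a, move →, go to q1
q1 | aaaaa[c]c_   read c → write b, move ·, go to q0
q0 | aaaaa[b]c_   read b → write a, move →, go to q1
q1 | aaaaaa[c]_   read c → write b, move ·, go to q0
q0 | aaaaaa[b]_   read b → write a, move →, go to q1
q1 | aaaaaaa[_]
At halt the head is at cell 7.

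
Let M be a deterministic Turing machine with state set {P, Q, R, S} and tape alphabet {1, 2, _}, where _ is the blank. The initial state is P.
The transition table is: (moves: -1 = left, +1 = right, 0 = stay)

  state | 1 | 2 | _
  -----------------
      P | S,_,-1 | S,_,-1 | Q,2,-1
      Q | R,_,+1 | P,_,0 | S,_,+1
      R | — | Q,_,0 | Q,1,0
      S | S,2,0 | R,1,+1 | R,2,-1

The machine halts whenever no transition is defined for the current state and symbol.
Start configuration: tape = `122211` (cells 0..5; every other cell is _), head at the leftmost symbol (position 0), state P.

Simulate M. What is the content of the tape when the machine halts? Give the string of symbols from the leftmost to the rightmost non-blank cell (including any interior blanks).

1_111

P | __[1]22211   read 1 → write _, move -1, go to S
S | _[_]_22211   read _ → write 2, move -1, go to R
R | [_]2_22211   read _ → write 1, move 0, go to Q
Q | [1]2_22211   read 1 → write _, move +1, go to R
R | _[2]_22211   read 2 → write _, move 0, go to Q
Q | _[_]_22211   read _ → write _, move +1, go to S
S | __[_]22211   read _ → write 2, move -1, go to R
R | _[_]222211   read _ → write 1, move 0, go to Q
Q | _[1]222211   read 1 → write _, move +1, go to R
R | __[2]22211   read 2 → write _, move 0, go to Q
Q | __[_]22211   read _ → write _, move +1, go to S
S | ___[2]2211   read 2 → write 1, move +1, go to R
R | ___1[2]211   read 2 → write _, move 0, go to Q
Q | ___1[_]211   read _ → write _, move +1, go to S
S | ___1_[2]11   read 2 → write 1, move +1, go to R
R | ___1_1[1]1
The non-blank tape span at halt is 1_111.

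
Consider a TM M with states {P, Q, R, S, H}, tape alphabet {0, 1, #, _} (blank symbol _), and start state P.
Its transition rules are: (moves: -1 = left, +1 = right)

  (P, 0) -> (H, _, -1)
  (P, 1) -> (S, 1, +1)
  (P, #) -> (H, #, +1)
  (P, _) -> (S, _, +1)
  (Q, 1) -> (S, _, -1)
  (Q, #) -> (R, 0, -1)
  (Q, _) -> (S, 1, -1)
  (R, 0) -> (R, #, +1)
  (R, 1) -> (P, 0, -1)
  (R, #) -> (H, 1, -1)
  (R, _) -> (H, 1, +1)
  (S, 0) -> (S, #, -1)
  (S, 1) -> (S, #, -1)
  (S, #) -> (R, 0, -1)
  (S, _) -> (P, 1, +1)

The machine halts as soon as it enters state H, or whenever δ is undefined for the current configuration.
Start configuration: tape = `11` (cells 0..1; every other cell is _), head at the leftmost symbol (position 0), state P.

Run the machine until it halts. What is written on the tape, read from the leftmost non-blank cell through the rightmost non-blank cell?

1##

P | _[1]1   read 1 → write 1, move +1, go to S
S | _1[1]   read 1 → write #, move -1, go to S
S | _[1]#   read 1 → write #, move -1, go to S
S | [_]##   read _ → write 1, move +1, go to P
P | 1[#]#   read # → write #, move +1, go to H
H | 1#[#]
The non-blank tape span at halt is 1##.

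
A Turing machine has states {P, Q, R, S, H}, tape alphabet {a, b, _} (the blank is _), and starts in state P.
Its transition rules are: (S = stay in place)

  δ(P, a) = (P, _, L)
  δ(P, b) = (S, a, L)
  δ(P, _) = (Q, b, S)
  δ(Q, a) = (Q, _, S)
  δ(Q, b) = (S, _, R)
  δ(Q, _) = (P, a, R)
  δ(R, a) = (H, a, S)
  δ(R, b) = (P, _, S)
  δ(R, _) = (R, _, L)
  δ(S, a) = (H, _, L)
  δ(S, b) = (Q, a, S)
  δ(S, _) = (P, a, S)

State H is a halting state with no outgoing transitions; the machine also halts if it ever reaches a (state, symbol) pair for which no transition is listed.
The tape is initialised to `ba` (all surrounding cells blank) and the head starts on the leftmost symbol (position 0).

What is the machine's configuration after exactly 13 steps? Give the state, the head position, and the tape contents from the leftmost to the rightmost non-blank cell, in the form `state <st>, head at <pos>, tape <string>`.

state S, head at -1, tape aa

state=P head=0 tape=__[b]a   (P,b)→(S,a,L)
state=S head=-1 tape=_[_]aa   (S,_)→(P,a,S)
state=P head=-1 tape=_[a]aa   (P,a)→(P,_,L)
state=P head=-2 tape=[_]_aa   (P,_)→(Q,b,S)
state=Q head=-2 tape=[b]_aa   (Q,b)→(S,_,R)
state=S head=-1 tape=_[_]aa   (S,_)→(P,a,S)
state=P head=-1 tape=_[a]aa   (P,a)→(P,_,L)
state=P head=-2 tape=[_]_aa   (P,_)→(Q,b,S)
state=Q head=-2 tape=[b]_aa   (Q,b)→(S,_,R)
state=S head=-1 tape=_[_]aa   (S,_)→(P,a,S)
state=P head=-1 tape=_[a]aa   (P,a)→(P,_,L)
state=P head=-2 tape=[_]_aa   (P,_)→(Q,b,S)
state=Q head=-2 tape=[b]_aa   (Q,b)→(S,_,R)
state=S head=-1 tape=_[_]aa
After 13 steps: state S, head at -1, tape aa.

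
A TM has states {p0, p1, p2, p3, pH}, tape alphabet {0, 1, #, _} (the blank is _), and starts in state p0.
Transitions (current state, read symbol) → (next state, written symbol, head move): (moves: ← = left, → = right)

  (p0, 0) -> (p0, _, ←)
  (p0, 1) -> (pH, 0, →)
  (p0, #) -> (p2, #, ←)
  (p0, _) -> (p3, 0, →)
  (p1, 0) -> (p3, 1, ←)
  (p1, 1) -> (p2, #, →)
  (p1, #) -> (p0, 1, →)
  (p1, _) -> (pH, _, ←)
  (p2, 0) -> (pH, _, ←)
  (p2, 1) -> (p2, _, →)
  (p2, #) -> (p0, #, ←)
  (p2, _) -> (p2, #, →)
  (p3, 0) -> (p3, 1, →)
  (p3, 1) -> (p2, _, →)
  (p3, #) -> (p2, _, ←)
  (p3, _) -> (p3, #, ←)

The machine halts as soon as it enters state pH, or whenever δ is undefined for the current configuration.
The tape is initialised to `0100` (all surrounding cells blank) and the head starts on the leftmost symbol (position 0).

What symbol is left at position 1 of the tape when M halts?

_

state=p0 head=0 tape=_[0]100   (p0,0)→(p0,_,←)
state=p0 head=-1 tape=[_]_100   (p0,_)→(p3,0,→)
state=p3 head=0 tape=0[_]100   (p3,_)→(p3,#,←)
state=p3 head=-1 tape=[0]#100   (p3,0)→(p3,1,→)
state=p3 head=0 tape=1[#]100   (p3,#)→(p2,_,←)
state=p2 head=-1 tape=[1]_100   (p2,1)→(p2,_,→)
state=p2 head=0 tape=_[_]100   (p2,_)→(p2,#,→)
state=p2 head=1 tape=_#[1]00   (p2,1)→(p2,_,→)
state=p2 head=2 tape=_#_[0]0   (p2,0)→(pH,_,←)
state=pH head=1 tape=_#[_]_0
Cell 1 holds _ when M halts.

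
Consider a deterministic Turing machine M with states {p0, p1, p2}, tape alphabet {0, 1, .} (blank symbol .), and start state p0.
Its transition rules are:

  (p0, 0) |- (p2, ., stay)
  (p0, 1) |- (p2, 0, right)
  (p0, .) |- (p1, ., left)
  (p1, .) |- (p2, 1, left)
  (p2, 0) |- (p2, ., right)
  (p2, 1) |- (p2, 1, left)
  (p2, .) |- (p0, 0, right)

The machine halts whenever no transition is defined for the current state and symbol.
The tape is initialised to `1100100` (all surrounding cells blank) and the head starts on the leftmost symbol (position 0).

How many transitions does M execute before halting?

15

p0 | [1]100100..   read 1 → write 0, move right, go to p2
p2 | 0[1]00100..   read 1 → write 1, move left, go to p2
p2 | [0]100100..   read 0 → write ., move right, go to p2
p2 | .[1]00100..   read 1 → write 1, move left, go to p2
p2 | [.]100100..   read . → write 0, move right, go to p0
p0 | 0[1]00100..   read 1 → write 0, move right, go to p2
p2 | 00[0]0100..   read 0 → write ., move right, go to p2
p2 | 00.[0]100..   read 0 → write ., move right, go to p2
p2 | 00..[1]00..   read 1 → write 1, move left, go to p2
p2 | 00.[.]100..   read . → write 0, move right, go to p0
p0 | 00.0[1]00..   read 1 → write 0, move right, go to p2
p2 | 00.00[0]0..   read 0 → write ., move right, go to p2
p2 | 00.00.[0]..   read 0 → write ., move right, go to p2
p2 | 00.00..[.].   read . → write 0, move right, go to p0
p0 | 00.00..0[.]   read . → write ., move left, go to p1
p1 | 00.00..[0].
M halts after 15 transitions.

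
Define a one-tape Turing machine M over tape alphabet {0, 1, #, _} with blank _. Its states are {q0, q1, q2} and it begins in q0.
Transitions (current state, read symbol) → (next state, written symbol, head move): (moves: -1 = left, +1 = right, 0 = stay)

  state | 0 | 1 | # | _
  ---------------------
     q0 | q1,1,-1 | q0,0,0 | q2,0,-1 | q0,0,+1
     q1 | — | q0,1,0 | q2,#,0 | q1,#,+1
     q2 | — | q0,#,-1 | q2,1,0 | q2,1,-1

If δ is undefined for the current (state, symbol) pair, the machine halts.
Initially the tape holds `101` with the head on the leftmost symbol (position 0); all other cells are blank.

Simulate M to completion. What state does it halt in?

state=q0 head=0 tape=__[1]01   (q0,1)→(q0,0,0)
state=q0 head=0 tape=__[0]01   (q0,0)→(q1,1,-1)
state=q1 head=-1 tape=_[_]101   (q1,_)→(q1,#,+1)
state=q1 head=0 tape=_#[1]01   (q1,1)→(q0,1,0)
state=q0 head=0 tape=_#[1]01   (q0,1)→(q0,0,0)
state=q0 head=0 tape=_#[0]01   (q0,0)→(q1,1,-1)
state=q1 head=-1 tape=_[#]101   (q1,#)→(q2,#,0)
state=q2 head=-1 tape=_[#]101   (q2,#)→(q2,1,0)
state=q2 head=-1 tape=_[1]101   (q2,1)→(q0,#,-1)
state=q0 head=-2 tape=[_]#101   (q0,_)→(q0,0,+1)
state=q0 head=-1 tape=0[#]101   (q0,#)→(q2,0,-1)
state=q2 head=-2 tape=[0]0101
No transition is defined for (q2, 0); M halts in state q2.

q2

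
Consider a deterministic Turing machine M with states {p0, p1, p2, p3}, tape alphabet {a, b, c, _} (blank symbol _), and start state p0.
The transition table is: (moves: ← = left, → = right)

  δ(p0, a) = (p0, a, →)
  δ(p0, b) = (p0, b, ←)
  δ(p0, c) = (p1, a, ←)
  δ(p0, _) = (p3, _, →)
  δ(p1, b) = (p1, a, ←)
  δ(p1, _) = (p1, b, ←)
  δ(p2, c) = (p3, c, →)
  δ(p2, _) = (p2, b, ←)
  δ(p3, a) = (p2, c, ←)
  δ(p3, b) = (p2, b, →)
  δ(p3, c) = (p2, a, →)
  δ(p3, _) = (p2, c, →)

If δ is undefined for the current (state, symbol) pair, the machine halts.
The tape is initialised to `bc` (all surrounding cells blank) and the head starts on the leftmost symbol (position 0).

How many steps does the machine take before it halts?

state=p0 head=0 tape=_[b]c___   (p0,b)→(p0,b,←)
state=p0 head=-1 tape=[_]bc___   (p0,_)→(p3,_,→)
state=p3 head=0 tape=_[b]c___   (p3,b)→(p2,b,→)
state=p2 head=1 tape=_b[c]___   (p2,c)→(p3,c,→)
state=p3 head=2 tape=_bc[_]__   (p3,_)→(p2,c,→)
state=p2 head=3 tape=_bcc[_]_   (p2,_)→(p2,b,←)
state=p2 head=2 tape=_bc[c]b_   (p2,c)→(p3,c,→)
state=p3 head=3 tape=_bcc[b]_   (p3,b)→(p2,b,→)
state=p2 head=4 tape=_bccb[_]   (p2,_)→(p2,b,←)
state=p2 head=3 tape=_bcc[b]b
M halts after 9 transitions.

9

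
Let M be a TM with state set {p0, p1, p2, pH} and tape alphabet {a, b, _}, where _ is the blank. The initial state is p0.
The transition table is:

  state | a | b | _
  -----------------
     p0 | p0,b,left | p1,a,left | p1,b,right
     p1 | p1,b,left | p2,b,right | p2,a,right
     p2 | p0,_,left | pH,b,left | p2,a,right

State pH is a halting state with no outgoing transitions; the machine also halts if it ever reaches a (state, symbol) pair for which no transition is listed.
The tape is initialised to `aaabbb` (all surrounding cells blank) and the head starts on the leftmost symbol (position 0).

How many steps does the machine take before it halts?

32

p0 | _____[a]aabbb   read a → write b, move left, go to p0
p0 | ____[_]baabbb   read _ → write b, move right, go to p1
p1 | ____b[b]aabbb   read b → write b, move right, go to p2
p2 | ____bb[a]abbb   read a → write _, move left, go to p0
p0 | ____b[b]_abbb   read b → write a, move left, go to p1
p1 | ____[b]a_abbb   read b → write b, move right, go to p2
p2 | ____b[a]_abbb   read a → write _, move left, go to p0
p0 | ____[b]__abbb   read b → write a, move left, go to p1
p1 | ___[_]a__abbb   read _ → write a, move right, go to p2
p2 | ___a[a]__abbb   read a → write _, move left, go to p0
p0 | ___[a]___abbb   read a → write b, move left, go to p0
p0 | __[_]b___abbb   read _ → write b, move right, go to p1
p1 | __b[b]___abbb   read b → write b, move right, go to p2
p2 | __bb[_]__abbb   read _ → write a, move right, go to p2
p2 | __bba[_]_abbb   read _ → write a, move right, go to p2
p2 | __bbaa[_]abbb   read _ → write a, move right, go to p2
p2 | __bbaaa[a]bbb   read a → write _, move left, go to p0
p0 | __bbaa[a]_bbb   read a → write b, move left, go to p0
p0 | __bba[a]b_bbb   read a → write b, move left, go to p0
p0 | __bb[a]bb_bbb   read a → write b, move left, go to p0
p0 | __b[b]bbb_bbb   read b → write a, move left, go to p1
p1 | __[b]abbb_bbb   read b → write b, move right, go to p2
p2 | __b[a]bbb_bbb   read a → write _, move left, go to p0
p0 | __[b]_bbb_bbb   read b → write a, move left, go to p1
p1 | _[_]a_bbb_bbb   read _ → write a, move right, go to p2
p2 | _a[a]_bbb_bbb   read a → write _, move left, go to p0
p0 | _[a]__bbb_bbb   read a → write b, move left, go to p0
p0 | [_]b__bbb_bbb   read _ → write b, move right, go to p1
p1 | b[b]__bbb_bbb   read b → write b, move right, go to p2
p2 | bb[_]_bbb_bbb   read _ → write a, move right, go to p2
p2 | bba[_]bbb_bbb   read _ → write a, move right, go to p2
p2 | bbaa[b]bb_bbb   read b → write b, move left, go to pH
pH | bba[a]bbb_bbb
M halts after 32 transitions.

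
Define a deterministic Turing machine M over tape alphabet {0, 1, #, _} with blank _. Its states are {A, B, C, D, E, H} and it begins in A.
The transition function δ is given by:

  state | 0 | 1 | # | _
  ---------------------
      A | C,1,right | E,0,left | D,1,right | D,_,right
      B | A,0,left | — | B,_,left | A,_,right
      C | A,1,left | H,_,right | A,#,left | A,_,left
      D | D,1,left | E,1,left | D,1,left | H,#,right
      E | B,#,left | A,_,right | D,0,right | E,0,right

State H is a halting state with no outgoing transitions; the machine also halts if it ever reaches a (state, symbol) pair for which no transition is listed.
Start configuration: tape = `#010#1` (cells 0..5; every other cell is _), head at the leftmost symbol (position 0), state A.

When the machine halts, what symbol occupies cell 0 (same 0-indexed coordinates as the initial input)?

1

A | ___[#]010#1   read # → write 1, move right, go to D
D | ___1[0]10#1   read 0 → write 1, move left, go to D
D | ___[1]110#1   read 1 → write 1, move left, go to E
E | __[_]1110#1   read _ → write 0, move right, go to E
E | __0[1]110#1   read 1 → write _, move right, go to A
A | __0_[1]10#1   read 1 → write 0, move left, go to E
E | __0[_]010#1   read _ → write 0, move right, go to E
E | __00[0]10#1   read 0 → write #, move left, go to B
B | __0[0]#10#1   read 0 → write 0, move left, go to A
A | __[0]0#10#1   read 0 → write 1, move right, go to C
C | __1[0]#10#1   read 0 → write 1, move left, go to A
A | __[1]1#10#1   read 1 → write 0, move left, go to E
E | _[_]01#10#1   read _ → write 0, move right, go to E
E | _0[0]1#10#1   read 0 → write #, move left, go to B
B | _[0]#1#10#1   read 0 → write 0, move left, go to A
A | [_]0#1#10#1   read _ → write _, move right, go to D
D | _[0]#1#10#1   read 0 → write 1, move left, go to D
D | [_]1#1#10#1   read _ → write #, move right, go to H
H | #[1]#1#10#1
Cell 0 holds 1 when M halts.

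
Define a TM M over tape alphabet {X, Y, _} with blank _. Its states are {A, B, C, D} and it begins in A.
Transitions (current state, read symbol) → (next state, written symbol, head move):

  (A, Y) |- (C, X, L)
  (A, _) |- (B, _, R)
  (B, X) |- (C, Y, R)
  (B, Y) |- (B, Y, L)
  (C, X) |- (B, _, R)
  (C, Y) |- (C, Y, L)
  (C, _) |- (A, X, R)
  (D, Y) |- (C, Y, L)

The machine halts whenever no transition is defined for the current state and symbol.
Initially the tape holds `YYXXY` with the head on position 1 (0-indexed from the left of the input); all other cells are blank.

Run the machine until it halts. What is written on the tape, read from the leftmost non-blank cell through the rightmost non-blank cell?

A | _Y[Y]XXY   read Y → write X, move L, go to C
C | _[Y]XXXY   read Y → write Y, move L, go to C
C | [_]YXXXY   read _ → write X, move R, go to A
A | X[Y]XXXY   read Y → write X, move L, go to C
C | [X]XXXXY   read X → write _, move R, go to B
B | _[X]XXXY   read X → write Y, move R, go to C
C | _Y[X]XXY   read X → write _, move R, go to B
B | _Y_[X]XY   read X → write Y, move R, go to C
C | _Y_Y[X]Y   read X → write _, move R, go to B
B | _Y_Y_[Y]   read Y → write Y, move L, go to B
B | _Y_Y[_]Y
The non-blank tape span at halt is Y_Y_Y.

Y_Y_Y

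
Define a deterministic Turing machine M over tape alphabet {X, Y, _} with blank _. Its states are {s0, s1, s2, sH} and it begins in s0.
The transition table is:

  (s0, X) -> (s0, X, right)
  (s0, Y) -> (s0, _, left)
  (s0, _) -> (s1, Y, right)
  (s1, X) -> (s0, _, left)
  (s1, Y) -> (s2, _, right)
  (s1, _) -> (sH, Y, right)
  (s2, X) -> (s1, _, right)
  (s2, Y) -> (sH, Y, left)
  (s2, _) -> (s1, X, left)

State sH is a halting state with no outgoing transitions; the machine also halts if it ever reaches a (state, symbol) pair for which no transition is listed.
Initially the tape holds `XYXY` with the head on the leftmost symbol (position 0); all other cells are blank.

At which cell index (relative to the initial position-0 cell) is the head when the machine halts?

state=s0 head=0 tape=[X]YXY   (s0,X)→(s0,X,right)
state=s0 head=1 tape=X[Y]XY   (s0,Y)→(s0,_,left)
state=s0 head=0 tape=[X]_XY   (s0,X)→(s0,X,right)
state=s0 head=1 tape=X[_]XY   (s0,_)→(s1,Y,right)
state=s1 head=2 tape=XY[X]Y   (s1,X)→(s0,_,left)
state=s0 head=1 tape=X[Y]_Y   (s0,Y)→(s0,_,left)
state=s0 head=0 tape=[X]__Y   (s0,X)→(s0,X,right)
state=s0 head=1 tape=X[_]_Y   (s0,_)→(s1,Y,right)
state=s1 head=2 tape=XY[_]Y   (s1,_)→(sH,Y,right)
state=sH head=3 tape=XYY[Y]
At halt the head is at cell 3.

3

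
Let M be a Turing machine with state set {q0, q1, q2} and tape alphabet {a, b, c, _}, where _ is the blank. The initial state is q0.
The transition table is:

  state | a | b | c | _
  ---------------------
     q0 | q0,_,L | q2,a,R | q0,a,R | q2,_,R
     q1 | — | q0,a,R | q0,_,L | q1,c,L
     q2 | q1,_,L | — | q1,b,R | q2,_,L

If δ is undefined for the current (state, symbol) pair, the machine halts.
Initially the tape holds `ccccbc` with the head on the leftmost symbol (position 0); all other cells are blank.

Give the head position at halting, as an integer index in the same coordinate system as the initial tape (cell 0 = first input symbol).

5

state=q0 head=0 tape=[c]cccbc___   (q0,c)→(q0,a,R)
state=q0 head=1 tape=a[c]ccbc___   (q0,c)→(q0,a,R)
state=q0 head=2 tape=aa[c]cbc___   (q0,c)→(q0,a,R)
state=q0 head=3 tape=aaa[c]bc___   (q0,c)→(q0,a,R)
state=q0 head=4 tape=aaaa[b]c___   (q0,b)→(q2,a,R)
state=q2 head=5 tape=aaaaa[c]___   (q2,c)→(q1,b,R)
state=q1 head=6 tape=aaaaab[_]__   (q1,_)→(q1,c,L)
state=q1 head=5 tape=aaaaa[b]c__   (q1,b)→(q0,a,R)
state=q0 head=6 tape=aaaaaa[c]__   (q0,c)→(q0,a,R)
state=q0 head=7 tape=aaaaaaa[_]_   (q0,_)→(q2,_,R)
state=q2 head=8 tape=aaaaaaa_[_]   (q2,_)→(q2,_,L)
state=q2 head=7 tape=aaaaaaa[_]_   (q2,_)→(q2,_,L)
state=q2 head=6 tape=aaaaaa[a]__   (q2,a)→(q1,_,L)
state=q1 head=5 tape=aaaaa[a]___
At halt the head is at cell 5.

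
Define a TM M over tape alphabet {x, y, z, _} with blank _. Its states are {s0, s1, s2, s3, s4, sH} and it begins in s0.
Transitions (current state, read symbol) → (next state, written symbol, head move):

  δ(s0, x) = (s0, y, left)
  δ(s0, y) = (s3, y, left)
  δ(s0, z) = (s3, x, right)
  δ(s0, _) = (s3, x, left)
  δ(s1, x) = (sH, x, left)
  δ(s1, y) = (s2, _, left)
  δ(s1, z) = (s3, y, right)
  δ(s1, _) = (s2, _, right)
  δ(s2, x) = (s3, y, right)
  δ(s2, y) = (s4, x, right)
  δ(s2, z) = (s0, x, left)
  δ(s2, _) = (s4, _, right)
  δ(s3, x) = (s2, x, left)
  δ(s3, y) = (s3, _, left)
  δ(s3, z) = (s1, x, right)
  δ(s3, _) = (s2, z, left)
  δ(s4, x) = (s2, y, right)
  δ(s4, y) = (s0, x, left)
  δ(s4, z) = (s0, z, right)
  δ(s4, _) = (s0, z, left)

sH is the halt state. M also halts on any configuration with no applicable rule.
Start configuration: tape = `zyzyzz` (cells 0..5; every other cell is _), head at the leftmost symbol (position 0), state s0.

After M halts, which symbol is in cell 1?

_

state=s0 head=0 tape=_[z]yzyzz___   (s0,z)→(s3,x,right)
state=s3 head=1 tape=_x[y]zyzz___   (s3,y)→(s3,_,left)
state=s3 head=0 tape=_[x]_zyzz___   (s3,x)→(s2,x,left)
state=s2 head=-1 tape=[_]x_zyzz___   (s2,_)→(s4,_,right)
state=s4 head=0 tape=_[x]_zyzz___   (s4,x)→(s2,y,right)
state=s2 head=1 tape=_y[_]zyzz___   (s2,_)→(s4,_,right)
state=s4 head=2 tape=_y_[z]yzz___   (s4,z)→(s0,z,right)
state=s0 head=3 tape=_y_z[y]zz___   (s0,y)→(s3,y,left)
state=s3 head=2 tape=_y_[z]yzz___   (s3,z)→(s1,x,right)
state=s1 head=3 tape=_y_x[y]zz___   (s1,y)→(s2,_,left)
state=s2 head=2 tape=_y_[x]_zz___   (s2,x)→(s3,y,right)
state=s3 head=3 tape=_y_y[_]zz___   (s3,_)→(s2,z,left)
state=s2 head=2 tape=_y_[y]zzz___   (s2,y)→(s4,x,right)
state=s4 head=3 tape=_y_x[z]zz___   (s4,z)→(s0,z,right)
state=s0 head=4 tape=_y_xz[z]z___   (s0,z)→(s3,x,right)
state=s3 head=5 tape=_y_xzx[z]___   (s3,z)→(s1,x,right)
state=s1 head=6 tape=_y_xzxx[_]__   (s1,_)→(s2,_,right)
state=s2 head=7 tape=_y_xzxx_[_]_   (s2,_)→(s4,_,right)
state=s4 head=8 tape=_y_xzxx__[_]   (s4,_)→(s0,z,left)
state=s0 head=7 tape=_y_xzxx_[_]z   (s0,_)→(s3,x,left)
state=s3 head=6 tape=_y_xzxx[_]xz   (s3,_)→(s2,z,left)
state=s2 head=5 tape=_y_xzx[x]zxz   (s2,x)→(s3,y,right)
state=s3 head=6 tape=_y_xzxy[z]xz   (s3,z)→(s1,x,right)
state=s1 head=7 tape=_y_xzxyx[x]z   (s1,x)→(sH,x,left)
state=sH head=6 tape=_y_xzxy[x]xz
Cell 1 holds _ when M halts.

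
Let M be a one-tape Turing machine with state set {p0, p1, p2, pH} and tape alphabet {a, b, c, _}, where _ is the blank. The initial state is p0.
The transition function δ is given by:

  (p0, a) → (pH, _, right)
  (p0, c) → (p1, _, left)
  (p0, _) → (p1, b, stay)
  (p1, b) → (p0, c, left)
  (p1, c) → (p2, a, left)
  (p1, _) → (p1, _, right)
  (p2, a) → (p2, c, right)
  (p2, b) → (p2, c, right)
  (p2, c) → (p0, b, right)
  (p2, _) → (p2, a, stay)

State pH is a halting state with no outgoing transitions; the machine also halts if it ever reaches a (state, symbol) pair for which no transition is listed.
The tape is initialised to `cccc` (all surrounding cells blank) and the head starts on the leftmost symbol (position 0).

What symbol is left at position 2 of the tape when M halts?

b

p0 | _[c]ccc   read c → write _, move left, go to p1
p1 | [_]_ccc   read _ → write _, move right, go to p1
p1 | _[_]ccc   read _ → write _, move right, go to p1
p1 | __[c]cc   read c → write a, move left, go to p2
p2 | _[_]acc   read _ → write a, move stay, go to p2
p2 | _[a]acc   read a → write c, move right, go to p2
p2 | _c[a]cc   read a → write c, move right, go to p2
p2 | _cc[c]c   read c → write b, move right, go to p0
p0 | _ccb[c]   read c → write _, move left, go to p1
p1 | _cc[b]_   read b → write c, move left, go to p0
p0 | _c[c]c_   read c → write _, move left, go to p1
p1 | _[c]_c_   read c → write a, move left, go to p2
p2 | [_]a_c_   read _ → write a, move stay, go to p2
p2 | [a]a_c_   read a → write c, move right, go to p2
p2 | c[a]_c_   read a → write c, move right, go to p2
p2 | cc[_]c_   read _ → write a, move stay, go to p2
p2 | cc[a]c_   read a → write c, move right, go to p2
p2 | ccc[c]_   read c → write b, move right, go to p0
p0 | cccb[_]   read _ → write b, move stay, go to p1
p1 | cccb[b]   read b → write c, move left, go to p0
p0 | ccc[b]c
Cell 2 holds b when M halts.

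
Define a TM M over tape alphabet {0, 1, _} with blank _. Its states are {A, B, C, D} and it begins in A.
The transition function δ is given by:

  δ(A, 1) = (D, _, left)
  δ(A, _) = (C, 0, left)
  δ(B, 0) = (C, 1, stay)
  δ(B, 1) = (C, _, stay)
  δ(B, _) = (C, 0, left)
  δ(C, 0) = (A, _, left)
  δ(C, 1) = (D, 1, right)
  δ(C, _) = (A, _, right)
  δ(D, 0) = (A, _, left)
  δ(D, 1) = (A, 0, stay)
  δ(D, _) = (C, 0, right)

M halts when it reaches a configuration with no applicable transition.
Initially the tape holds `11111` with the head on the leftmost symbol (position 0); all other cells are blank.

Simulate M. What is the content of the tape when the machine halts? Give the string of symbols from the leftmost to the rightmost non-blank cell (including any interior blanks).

00000_0

state=A head=0 tape=_[1]1111_   (A,1)→(D,_,left)
state=D head=-1 tape=[_]_1111_   (D,_)→(C,0,right)
state=C head=0 tape=0[_]1111_   (C,_)→(A,_,right)
state=A head=1 tape=0_[1]111_   (A,1)→(D,_,left)
state=D head=0 tape=0[_]_111_   (D,_)→(C,0,right)
state=C head=1 tape=00[_]111_   (C,_)→(A,_,right)
state=A head=2 tape=00_[1]11_   (A,1)→(D,_,left)
state=D head=1 tape=00[_]_11_   (D,_)→(C,0,right)
state=C head=2 tape=000[_]11_   (C,_)→(A,_,right)
state=A head=3 tape=000_[1]1_   (A,1)→(D,_,left)
state=D head=2 tape=000[_]_1_   (D,_)→(C,0,right)
state=C head=3 tape=0000[_]1_   (C,_)→(A,_,right)
state=A head=4 tape=0000_[1]_   (A,1)→(D,_,left)
state=D head=3 tape=0000[_]__   (D,_)→(C,0,right)
state=C head=4 tape=00000[_]_   (C,_)→(A,_,right)
state=A head=5 tape=00000_[_]   (A,_)→(C,0,left)
state=C head=4 tape=00000[_]0   (C,_)→(A,_,right)
state=A head=5 tape=00000_[0]
The non-blank tape span at halt is 00000_0.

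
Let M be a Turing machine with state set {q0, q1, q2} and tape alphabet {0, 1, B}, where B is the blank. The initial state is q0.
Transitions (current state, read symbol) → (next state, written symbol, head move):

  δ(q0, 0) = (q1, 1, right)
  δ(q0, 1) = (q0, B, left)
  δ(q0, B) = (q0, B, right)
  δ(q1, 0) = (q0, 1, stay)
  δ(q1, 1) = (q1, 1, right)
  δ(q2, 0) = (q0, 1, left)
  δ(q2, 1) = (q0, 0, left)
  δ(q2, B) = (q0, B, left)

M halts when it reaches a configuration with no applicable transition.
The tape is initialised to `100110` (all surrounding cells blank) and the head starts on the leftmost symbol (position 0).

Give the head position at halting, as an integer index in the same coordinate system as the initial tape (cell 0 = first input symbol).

q0 | B[1]00110B   read 1 → write B, move left, go to q0
q0 | [B]B00110B   read B → write B, move right, go to q0
q0 | B[B]00110B   read B → write B, move right, go to q0
q0 | BB[0]0110B   read 0 → write 1, move right, go to q1
q1 | BB1[0]110B   read 0 → write 1, move stay, go to q0
q0 | BB1[1]110B   read 1 → write B, move left, go to q0
q0 | BB[1]B110B   read 1 → write B, move left, go to q0
q0 | B[B]BB110B   read B → write B, move right, go to q0
q0 | BB[B]B110B   read B → write B, move right, go to q0
q0 | BBB[B]110B   read B → write B, move right, go to q0
q0 | BBBB[1]10B   read 1 → write B, move left, go to q0
q0 | BBB[B]B10B   read B → write B, move right, go to q0
q0 | BBBB[B]10B   read B → write B, move right, go to q0
q0 | BBBBB[1]0B   read 1 → write B, move left, go to q0
q0 | BBBB[B]B0B   read B → write B, move right, go to q0
q0 | BBBBB[B]0B   read B → write B, move right, go to q0
q0 | BBBBBB[0]B   read 0 → write 1, move right, go to q1
q1 | BBBBBB1[B]
At halt the head is at cell 6.

6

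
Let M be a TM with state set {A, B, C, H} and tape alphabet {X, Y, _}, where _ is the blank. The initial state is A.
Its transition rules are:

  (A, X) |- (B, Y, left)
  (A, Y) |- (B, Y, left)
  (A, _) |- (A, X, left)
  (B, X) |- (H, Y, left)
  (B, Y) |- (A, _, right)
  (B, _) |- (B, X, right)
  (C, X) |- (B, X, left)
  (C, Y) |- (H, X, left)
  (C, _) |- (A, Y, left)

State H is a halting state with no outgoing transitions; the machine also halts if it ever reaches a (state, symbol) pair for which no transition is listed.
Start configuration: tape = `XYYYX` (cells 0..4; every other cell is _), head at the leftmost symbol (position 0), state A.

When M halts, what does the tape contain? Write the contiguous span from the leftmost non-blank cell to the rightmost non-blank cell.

A | _[X]YYYX_   read X → write Y, move left, go to B
B | [_]YYYYX_   read _ → write X, move right, go to B
B | X[Y]YYYX_   read Y → write _, move right, go to A
A | X_[Y]YYX_   read Y → write Y, move left, go to B
B | X[_]YYYX_   read _ → write X, move right, go to B
B | XX[Y]YYX_   read Y → write _, move right, go to A
A | XX_[Y]YX_   read Y → write Y, move left, go to B
B | XX[_]YYX_   read _ → write X, move right, go to B
B | XXX[Y]YX_   read Y → write _, move right, go to A
A | XXX_[Y]X_   read Y → write Y, move left, go to B
B | XXX[_]YX_   read _ → write X, move right, go to B
B | XXXX[Y]X_   read Y → write _, move right, go to A
A | XXXX_[X]_   read X → write Y, move left, go to B
B | XXXX[_]Y_   read _ → write X, move right, go to B
B | XXXXX[Y]_   read Y → write _, move right, go to A
A | XXXXX_[_]   read _ → write X, move left, go to A
A | XXXXX[_]X   read _ → write X, move left, go to A
A | XXXX[X]XX   read X → write Y, move left, go to B
B | XXX[X]YXX   read X → write Y, move left, go to H
H | XX[X]YYXX
The non-blank tape span at halt is XXXYYXX.

XXXYYXX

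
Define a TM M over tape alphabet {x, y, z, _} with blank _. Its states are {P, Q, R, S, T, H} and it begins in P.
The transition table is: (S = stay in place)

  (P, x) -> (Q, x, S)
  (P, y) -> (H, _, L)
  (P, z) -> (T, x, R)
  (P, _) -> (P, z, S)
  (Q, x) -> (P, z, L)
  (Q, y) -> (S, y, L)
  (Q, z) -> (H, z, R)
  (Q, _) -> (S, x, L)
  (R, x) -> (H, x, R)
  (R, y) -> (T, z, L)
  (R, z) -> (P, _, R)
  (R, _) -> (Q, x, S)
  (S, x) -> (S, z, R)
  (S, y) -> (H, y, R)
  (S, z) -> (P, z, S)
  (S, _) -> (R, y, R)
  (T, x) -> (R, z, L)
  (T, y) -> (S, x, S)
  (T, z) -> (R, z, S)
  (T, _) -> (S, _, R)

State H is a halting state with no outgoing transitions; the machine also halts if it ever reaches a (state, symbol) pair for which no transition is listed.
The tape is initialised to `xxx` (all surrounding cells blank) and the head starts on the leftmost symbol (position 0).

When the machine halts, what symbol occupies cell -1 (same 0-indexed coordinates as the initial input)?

state=P head=0 tape=_[x]xx____   (P,x)→(Q,x,S)
state=Q head=0 tape=_[x]xx____   (Q,x)→(P,z,L)
state=P head=-1 tape=[_]zxx____   (P,_)→(P,z,S)
state=P head=-1 tape=[z]zxx____   (P,z)→(T,x,R)
state=T head=0 tape=x[z]xx____   (T,z)→(R,z,S)
state=R head=0 tape=x[z]xx____   (R,z)→(P,_,R)
state=P head=1 tape=x_[x]x____   (P,x)→(Q,x,S)
state=Q head=1 tape=x_[x]x____   (Q,x)→(P,z,L)
state=P head=0 tape=x[_]zx____   (P,_)→(P,z,S)
state=P head=0 tape=x[z]zx____   (P,z)→(T,x,R)
state=T head=1 tape=xx[z]x____   (T,z)→(R,z,S)
state=R head=1 tape=xx[z]x____   (R,z)→(P,_,R)
state=P head=2 tape=xx_[x]____   (P,x)→(Q,x,S)
state=Q head=2 tape=xx_[x]____   (Q,x)→(P,z,L)
state=P head=1 tape=xx[_]z____   (P,_)→(P,z,S)
state=P head=1 tape=xx[z]z____   (P,z)→(T,x,R)
state=T head=2 tape=xxx[z]____   (T,z)→(R,z,S)
state=R head=2 tape=xxx[z]____   (R,z)→(P,_,R)
state=P head=3 tape=xxx_[_]___   (P,_)→(P,z,S)
state=P head=3 tape=xxx_[z]___   (P,z)→(T,x,R)
state=T head=4 tape=xxx_x[_]__   (T,_)→(S,_,R)
state=S head=5 tape=xxx_x_[_]_   (S,_)→(R,y,R)
state=R head=6 tape=xxx_x_y[_]   (R,_)→(Q,x,S)
state=Q head=6 tape=xxx_x_y[x]   (Q,x)→(P,z,L)
state=P head=5 tape=xxx_x_[y]z   (P,y)→(H,_,L)
state=H head=4 tape=xxx_x[_]_z
Cell -1 holds x when M halts.

x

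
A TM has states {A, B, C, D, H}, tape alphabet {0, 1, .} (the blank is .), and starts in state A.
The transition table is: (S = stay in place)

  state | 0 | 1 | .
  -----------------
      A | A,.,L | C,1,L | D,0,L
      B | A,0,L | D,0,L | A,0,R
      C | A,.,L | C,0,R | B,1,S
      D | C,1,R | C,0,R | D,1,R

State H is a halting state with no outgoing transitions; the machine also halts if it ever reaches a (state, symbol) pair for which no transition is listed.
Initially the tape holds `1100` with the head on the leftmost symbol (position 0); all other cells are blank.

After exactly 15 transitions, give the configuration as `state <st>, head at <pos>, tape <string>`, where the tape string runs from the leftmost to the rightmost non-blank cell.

state D, head at -1, tape 000..0

A | ..[1]100   read 1 → write 1, move L, go to C
C | .[.]1100   read . → write 1, move S, go to B
B | .[1]1100   read 1 → write 0, move L, go to D
D | [.]01100   read . → write 1, move R, go to D
D | 1[0]1100   read 0 → write 1, move R, go to C
C | 11[1]100   read 1 → write 0, move R, go to C
C | 110[1]00   read 1 → write 0, move R, go to C
C | 1100[0]0   read 0 → write ., move L, go to A
A | 110[0].0   read 0 → write ., move L, go to A
A | 11[0]..0   read 0 → write ., move L, go to A
A | 1[1]...0   read 1 → write 1, move L, go to C
C | [1]1...0   read 1 → write 0, move R, go to C
C | 0[1]...0   read 1 → write 0, move R, go to C
C | 00[.]..0   read . → write 1, move S, go to B
B | 00[1]..0   read 1 → write 0, move L, go to D
D | 0[0]0..0
After 15 steps: state D, head at -1, tape 000..0.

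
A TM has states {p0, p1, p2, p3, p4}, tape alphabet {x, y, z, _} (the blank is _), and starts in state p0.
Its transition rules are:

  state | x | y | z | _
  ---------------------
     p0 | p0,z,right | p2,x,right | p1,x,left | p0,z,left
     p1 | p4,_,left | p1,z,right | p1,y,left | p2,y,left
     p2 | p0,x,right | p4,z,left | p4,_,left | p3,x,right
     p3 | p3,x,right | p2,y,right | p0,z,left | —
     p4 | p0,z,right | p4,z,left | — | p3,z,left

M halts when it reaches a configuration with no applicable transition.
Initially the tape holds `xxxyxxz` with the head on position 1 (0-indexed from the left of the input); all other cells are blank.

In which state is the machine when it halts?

p3

state=p0 head=1 tape=__x[x]xyxxz   (p0,x)→(p0,z,right)
state=p0 head=2 tape=__xz[x]yxxz   (p0,x)→(p0,z,right)
state=p0 head=3 tape=__xzz[y]xxz   (p0,y)→(p2,x,right)
state=p2 head=4 tape=__xzzx[x]xz   (p2,x)→(p0,x,right)
state=p0 head=5 tape=__xzzxx[x]z   (p0,x)→(p0,z,right)
state=p0 head=6 tape=__xzzxxz[z]   (p0,z)→(p1,x,left)
state=p1 head=5 tape=__xzzxx[z]x   (p1,z)→(p1,y,left)
state=p1 head=4 tape=__xzzx[x]yx   (p1,x)→(p4,_,left)
state=p4 head=3 tape=__xzz[x]_yx   (p4,x)→(p0,z,right)
state=p0 head=4 tape=__xzzz[_]yx   (p0,_)→(p0,z,left)
state=p0 head=3 tape=__xzz[z]zyx   (p0,z)→(p1,x,left)
state=p1 head=2 tape=__xz[z]xzyx   (p1,z)→(p1,y,left)
state=p1 head=1 tape=__x[z]yxzyx   (p1,z)→(p1,y,left)
state=p1 head=0 tape=__[x]yyxzyx   (p1,x)→(p4,_,left)
state=p4 head=-1 tape=_[_]_yyxzyx   (p4,_)→(p3,z,left)
state=p3 head=-2 tape=[_]z_yyxzyx
No transition is defined for (p3, _); M halts in state p3.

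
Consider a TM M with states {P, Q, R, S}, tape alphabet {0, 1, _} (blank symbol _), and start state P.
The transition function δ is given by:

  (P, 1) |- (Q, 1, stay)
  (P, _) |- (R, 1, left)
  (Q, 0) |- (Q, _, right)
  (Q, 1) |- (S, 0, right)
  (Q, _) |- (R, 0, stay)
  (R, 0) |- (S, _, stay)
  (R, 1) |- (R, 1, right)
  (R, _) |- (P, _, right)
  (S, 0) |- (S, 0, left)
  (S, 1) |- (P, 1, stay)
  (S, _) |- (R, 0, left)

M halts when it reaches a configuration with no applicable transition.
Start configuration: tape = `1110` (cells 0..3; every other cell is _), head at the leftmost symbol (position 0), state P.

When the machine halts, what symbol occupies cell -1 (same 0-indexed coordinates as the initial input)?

0

state=P head=0 tape=__[1]110   (P,1)→(Q,1,stay)
state=Q head=0 tape=__[1]110   (Q,1)→(S,0,right)
state=S head=1 tape=__0[1]10   (S,1)→(P,1,stay)
state=P head=1 tape=__0[1]10   (P,1)→(Q,1,stay)
state=Q head=1 tape=__0[1]10   (Q,1)→(S,0,right)
state=S head=2 tape=__00[1]0   (S,1)→(P,1,stay)
state=P head=2 tape=__00[1]0   (P,1)→(Q,1,stay)
state=Q head=2 tape=__00[1]0   (Q,1)→(S,0,right)
state=S head=3 tape=__000[0]   (S,0)→(S,0,left)
state=S head=2 tape=__00[0]0   (S,0)→(S,0,left)
state=S head=1 tape=__0[0]00   (S,0)→(S,0,left)
state=S head=0 tape=__[0]000   (S,0)→(S,0,left)
state=S head=-1 tape=_[_]0000   (S,_)→(R,0,left)
state=R head=-2 tape=[_]00000   (R,_)→(P,_,right)
state=P head=-1 tape=_[0]0000
Cell -1 holds 0 when M halts.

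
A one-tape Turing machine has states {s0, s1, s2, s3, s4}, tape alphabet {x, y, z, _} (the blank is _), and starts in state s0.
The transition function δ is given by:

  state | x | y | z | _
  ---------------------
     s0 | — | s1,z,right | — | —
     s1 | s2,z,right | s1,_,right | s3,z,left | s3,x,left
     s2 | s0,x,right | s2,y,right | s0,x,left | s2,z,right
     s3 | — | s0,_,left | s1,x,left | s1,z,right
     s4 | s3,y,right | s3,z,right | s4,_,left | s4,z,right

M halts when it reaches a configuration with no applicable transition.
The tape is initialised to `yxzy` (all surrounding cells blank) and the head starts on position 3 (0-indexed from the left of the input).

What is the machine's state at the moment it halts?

s0 | yxz[y]_   read y → write z, move right, go to s1
s1 | yxzz[_]   read _ → write x, move left, go to s3
s3 | yxz[z]x   read z → write x, move left, go to s1
s1 | yx[z]xx   read z → write z, move left, go to s3
s3 | y[x]zxx
No transition is defined for (s3, x); M halts in state s3.

s3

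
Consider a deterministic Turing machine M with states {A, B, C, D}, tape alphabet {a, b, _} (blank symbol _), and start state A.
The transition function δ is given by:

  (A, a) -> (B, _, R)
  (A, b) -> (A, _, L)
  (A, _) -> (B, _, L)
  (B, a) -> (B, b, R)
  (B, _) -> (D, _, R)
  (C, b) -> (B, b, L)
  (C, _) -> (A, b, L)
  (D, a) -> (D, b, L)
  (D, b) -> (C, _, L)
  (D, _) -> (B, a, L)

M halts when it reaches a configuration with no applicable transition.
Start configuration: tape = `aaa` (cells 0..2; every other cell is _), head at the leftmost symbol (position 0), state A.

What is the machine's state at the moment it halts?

B

A | [a]aa__   read a → write _, move R, go to B
B | _[a]a__   read a → write b, move R, go to B
B | _b[a]__   read a → write b, move R, go to B
B | _bb[_]_   read _ → write _, move R, go to D
D | _bb_[_]   read _ → write a, move L, go to B
B | _bb[_]a   read _ → write _, move R, go to D
D | _bb_[a]   read a → write b, move L, go to D
D | _bb[_]b   read _ → write a, move L, go to B
B | _b[b]ab
No transition is defined for (B, b); M halts in state B.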